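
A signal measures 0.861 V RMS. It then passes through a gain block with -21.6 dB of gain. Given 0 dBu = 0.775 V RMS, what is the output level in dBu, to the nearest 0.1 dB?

Input level: 20·log₁₀(0.861/0.775) = 0.91 dBu.
Output: 0.91 − 21.6 = -20.7 dBu.

-20.7 dBu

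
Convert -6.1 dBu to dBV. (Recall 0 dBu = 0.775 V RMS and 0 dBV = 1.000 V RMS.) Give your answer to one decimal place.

-8.3 dBV

The offset between the scales is 20·log₁₀(0.775/1.000) = −2.214 dB.
So dBV = -6.1 − 2.214 = -8.3 dBV.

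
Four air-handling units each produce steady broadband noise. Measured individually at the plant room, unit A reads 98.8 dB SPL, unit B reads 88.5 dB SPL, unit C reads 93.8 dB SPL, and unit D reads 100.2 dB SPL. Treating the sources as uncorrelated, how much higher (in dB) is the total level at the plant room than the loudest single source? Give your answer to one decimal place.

3.1 dB

Add the sources as powers (linear), then convert back to dB:
L_total = 10·log₁₀(10^(98.8/10) + 10^(88.5/10) + 10^(93.8/10) + 10^(100.2/10)) = 103.26 dB SPL.
Excess over the loudest (100.2 dB): 103.26 − 100.2 = 3.1 dB.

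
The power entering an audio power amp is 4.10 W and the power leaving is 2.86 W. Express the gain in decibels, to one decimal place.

Power ratio → dB uses the 10·log₁₀ form:
10·log₁₀(2.86/4.10) = 10·log₁₀(0.6976) = -1.6 dB.

-1.6 dB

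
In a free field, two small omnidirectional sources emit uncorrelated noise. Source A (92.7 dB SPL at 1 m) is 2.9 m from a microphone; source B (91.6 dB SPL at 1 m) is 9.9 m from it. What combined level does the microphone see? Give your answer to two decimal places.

At the listener: L_A = 92.7 − 20·log₁₀(2.9) = 83.452 dB; L_B = 91.6 − 20·log₁₀(9.9) = 71.687 dB.
Combined: 10·log₁₀(10^(83.452/10)+10^(71.687/10)) = 83.73 dB SPL.

83.73 dB SPL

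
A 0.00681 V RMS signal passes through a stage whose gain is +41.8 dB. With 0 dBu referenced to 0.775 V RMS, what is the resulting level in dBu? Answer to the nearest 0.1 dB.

Input level: 20·log₁₀(0.00681/0.775) = -41.12 dBu.
Output: -41.12 + 41.8 = +0.7 dBu.

+0.7 dBu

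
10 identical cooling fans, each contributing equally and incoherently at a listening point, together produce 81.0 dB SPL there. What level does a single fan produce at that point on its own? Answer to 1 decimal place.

10 equal incoherent sources add 10·log₁₀(10) = 10.00 dB over one source.
L_one = 81.0 − 10.00 = 71.0 dB SPL.

71.0 dB SPL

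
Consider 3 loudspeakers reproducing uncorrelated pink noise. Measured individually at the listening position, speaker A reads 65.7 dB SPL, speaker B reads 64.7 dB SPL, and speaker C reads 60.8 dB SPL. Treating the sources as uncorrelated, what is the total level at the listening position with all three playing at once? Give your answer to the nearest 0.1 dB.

69.0 dB SPL

Uncorrelated sources add in intensity (power), not in dB.
L_total = 10·log₁₀(10^(65.7/10) + 10^(64.7/10) + 10^(60.8/10)) = 10·log₁₀(7869000) = 69.0 dB SPL.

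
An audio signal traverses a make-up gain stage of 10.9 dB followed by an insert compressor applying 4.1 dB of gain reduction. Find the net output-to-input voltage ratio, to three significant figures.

Net gain = 10.9 + (−4.1) = 6.8 dB.
Voltage ratio = 10^(6.8/20) = 2.19.

2.19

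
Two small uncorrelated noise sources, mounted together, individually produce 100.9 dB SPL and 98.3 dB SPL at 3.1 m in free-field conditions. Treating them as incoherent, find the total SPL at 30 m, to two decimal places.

83.09 dB SPL

Combined at 3.1 m: 10·log₁₀(10^(100.9/10)+10^(98.3/10)) = 102.802 dB SPL.
Then apply −20·log₁₀(30/3.1) = -19.715 dB → 83.09 dB SPL.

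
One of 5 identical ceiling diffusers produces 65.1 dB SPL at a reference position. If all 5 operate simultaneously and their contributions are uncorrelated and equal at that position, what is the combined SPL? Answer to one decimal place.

72.1 dB SPL

5 equal incoherent sources raise the level by 10·log₁₀(5) = 6.99 dB.
L_total = 65.1 + 6.99 = 72.1 dB SPL.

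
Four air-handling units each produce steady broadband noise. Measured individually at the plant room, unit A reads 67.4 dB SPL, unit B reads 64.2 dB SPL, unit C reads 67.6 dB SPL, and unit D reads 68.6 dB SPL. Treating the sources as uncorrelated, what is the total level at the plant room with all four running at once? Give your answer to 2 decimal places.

Uncorrelated sources add in intensity (power), not in dB.
L_total = 10·log₁₀(10^(67.4/10) + 10^(64.2/10) + 10^(67.6/10) + 10^(68.6/10)) = 10·log₁₀(21120000) = 73.25 dB SPL.

73.25 dB SPL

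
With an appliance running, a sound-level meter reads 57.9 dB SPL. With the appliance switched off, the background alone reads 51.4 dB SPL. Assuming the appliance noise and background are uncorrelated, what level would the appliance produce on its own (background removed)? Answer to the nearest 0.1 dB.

56.8 dB SPL

Remove the background by subtracting linear intensities:
L_src = 10·log₁₀(10^(57.9/10) − 10^(51.4/10)) = 10·log₁₀(478600) = 56.8 dB SPL.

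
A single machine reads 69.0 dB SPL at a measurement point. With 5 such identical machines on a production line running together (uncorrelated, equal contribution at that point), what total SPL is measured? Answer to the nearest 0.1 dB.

5 equal incoherent sources raise the level by 10·log₁₀(5) = 6.99 dB.
L_total = 69.0 + 6.99 = 76.0 dB SPL.

76.0 dB SPL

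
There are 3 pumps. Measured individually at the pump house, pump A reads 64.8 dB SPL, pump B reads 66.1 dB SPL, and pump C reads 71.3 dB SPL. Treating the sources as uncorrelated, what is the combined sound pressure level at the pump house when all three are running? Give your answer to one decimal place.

73.1 dB SPL

Add the sources as powers (linear), then convert back to dB:
L_total = 10·log₁₀(10^(64.8/10) + 10^(66.1/10) + 10^(71.3/10)) = 10·log₁₀(20580000) = 73.1 dB SPL.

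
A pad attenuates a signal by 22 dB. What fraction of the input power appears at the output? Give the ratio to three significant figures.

Power ratio = 10^(dB/10).
10^(-22/10) = 10^(-2.200) = 0.00631.

0.00631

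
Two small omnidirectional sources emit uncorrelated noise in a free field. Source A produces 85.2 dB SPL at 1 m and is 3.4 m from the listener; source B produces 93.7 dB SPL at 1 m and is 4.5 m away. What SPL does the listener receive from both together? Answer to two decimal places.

At the listener: L_A = 85.2 − 20·log₁₀(3.4) = 74.570 dB; L_B = 93.7 − 20·log₁₀(4.5) = 80.636 dB.
Combined: 10·log₁₀(10^(74.570/10)+10^(80.636/10)) = 81.60 dB SPL.

81.60 dB SPL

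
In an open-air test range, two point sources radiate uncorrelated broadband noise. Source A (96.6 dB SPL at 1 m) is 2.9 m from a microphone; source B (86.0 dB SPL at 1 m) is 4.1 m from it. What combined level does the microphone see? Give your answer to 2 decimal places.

At the listener: L_A = 96.6 − 20·log₁₀(2.9) = 87.352 dB; L_B = 86.0 − 20·log₁₀(4.1) = 73.744 dB.
Combined: 10·log₁₀(10^(87.352/10)+10^(73.744/10)) = 87.54 dB SPL.

87.54 dB SPL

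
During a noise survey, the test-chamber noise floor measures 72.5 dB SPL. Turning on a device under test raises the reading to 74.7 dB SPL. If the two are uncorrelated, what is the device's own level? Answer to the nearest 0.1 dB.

70.7 dB SPL

Background correction is a power subtraction:
L_src = 10·log₁₀(10^(74.7/10) − 10^(72.5/10)) = 10·log₁₀(11730000) = 70.7 dB SPL.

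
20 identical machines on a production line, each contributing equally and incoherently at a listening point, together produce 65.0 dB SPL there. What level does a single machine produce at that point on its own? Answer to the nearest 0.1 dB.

20 equal incoherent sources add 10·log₁₀(20) = 13.01 dB over one source.
L_one = 65.0 − 13.01 = 52.0 dB SPL.

52.0 dB SPL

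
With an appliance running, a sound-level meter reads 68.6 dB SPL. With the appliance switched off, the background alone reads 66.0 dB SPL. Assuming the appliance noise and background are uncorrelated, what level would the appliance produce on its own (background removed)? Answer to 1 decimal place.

65.1 dB SPL

Subtract intensities: L_src = 10·log₁₀(10^(L_total/10) − 10^(L_bg/10)).
L_src = 10·log₁₀(10^(68.6/10) − 10^(66.0/10)) = 10·log₁₀(3263000) = 65.1 dB SPL.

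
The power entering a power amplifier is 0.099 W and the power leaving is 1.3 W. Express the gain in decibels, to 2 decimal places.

Power is a power quantity, so gain = 10·log₁₀(P_out/P_in).
10·log₁₀(1.3/0.099) = 10·log₁₀(13.13) = 11.18 dB.

11.18 dB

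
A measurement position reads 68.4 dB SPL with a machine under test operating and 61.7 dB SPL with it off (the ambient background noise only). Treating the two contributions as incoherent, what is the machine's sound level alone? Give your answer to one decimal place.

Subtract intensities: L_src = 10·log₁₀(10^(L_total/10) − 10^(L_bg/10)).
L_src = 10·log₁₀(10^(68.4/10) − 10^(61.7/10)) = 10·log₁₀(5439000) = 67.4 dB SPL.

67.4 dB SPL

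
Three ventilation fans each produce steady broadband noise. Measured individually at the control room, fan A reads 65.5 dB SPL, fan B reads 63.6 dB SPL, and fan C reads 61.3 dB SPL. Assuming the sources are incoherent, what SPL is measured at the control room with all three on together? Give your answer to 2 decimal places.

Incoherent sources sum as intensities:
L_total = 10·log₁₀(10^(65.5/10) + 10^(63.6/10) + 10^(61.3/10)) = 10·log₁₀(7188000) = 68.57 dB SPL.

68.57 dB SPL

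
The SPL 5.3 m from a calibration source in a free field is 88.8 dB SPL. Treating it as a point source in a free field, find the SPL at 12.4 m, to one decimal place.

81.4 dB SPL

For a point source in a free field, ΔL = −20·log₁₀(d₂/d₁).
ΔL = −20·log₁₀(12.4/5.3) = -7.38 dB, so L₂ = 88.8 + (-7.38) = 81.4 dB SPL.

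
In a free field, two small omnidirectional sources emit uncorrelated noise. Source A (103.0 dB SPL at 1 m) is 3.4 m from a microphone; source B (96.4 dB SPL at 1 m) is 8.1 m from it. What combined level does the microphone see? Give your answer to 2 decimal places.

At the listener: L_A = 103.0 − 20·log₁₀(3.4) = 92.370 dB; L_B = 96.4 − 20·log₁₀(8.1) = 78.230 dB.
Combined: 10·log₁₀(10^(92.370/10)+10^(78.230/10)) = 92.53 dB SPL.

92.53 dB SPL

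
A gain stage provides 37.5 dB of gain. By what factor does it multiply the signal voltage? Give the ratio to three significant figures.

75.0

Voltage ratio = 10^(dB/20).
10^(37.5/20) = 10^(1.875) = 75.0.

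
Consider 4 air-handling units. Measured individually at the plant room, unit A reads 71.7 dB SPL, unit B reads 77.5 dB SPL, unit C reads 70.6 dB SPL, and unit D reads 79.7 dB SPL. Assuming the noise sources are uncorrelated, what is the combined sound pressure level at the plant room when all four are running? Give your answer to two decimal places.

Uncorrelated sources add in intensity (power), not in dB.
L_total = 10·log₁₀(10^(71.7/10) + 10^(77.5/10) + 10^(70.6/10) + 10^(79.7/10)) = 10·log₁₀(175800000) = 82.45 dB SPL.

82.45 dB SPL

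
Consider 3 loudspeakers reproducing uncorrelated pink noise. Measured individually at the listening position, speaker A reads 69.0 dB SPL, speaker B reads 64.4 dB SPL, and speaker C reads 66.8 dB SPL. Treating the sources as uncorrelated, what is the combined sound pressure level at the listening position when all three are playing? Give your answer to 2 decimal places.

71.90 dB SPL

Incoherent sources sum as intensities:
L_total = 10·log₁₀(10^(69.0/10) + 10^(64.4/10) + 10^(66.8/10)) = 10·log₁₀(15480000) = 71.90 dB SPL.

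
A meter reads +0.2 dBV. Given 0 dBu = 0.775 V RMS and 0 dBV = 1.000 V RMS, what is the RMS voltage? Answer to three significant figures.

V = 1.000 V × 10^(+0.2/20).
= 1.000 × 1.023 = 1.02 V.

1.02 V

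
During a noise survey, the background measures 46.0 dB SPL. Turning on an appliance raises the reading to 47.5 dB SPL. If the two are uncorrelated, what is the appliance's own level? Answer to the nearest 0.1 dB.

Subtract intensities: L_src = 10·log₁₀(10^(L_total/10) − 10^(L_bg/10)).
L_src = 10·log₁₀(10^(47.5/10) − 10^(46.0/10)) = 10·log₁₀(16420) = 42.2 dB SPL.

42.2 dB SPL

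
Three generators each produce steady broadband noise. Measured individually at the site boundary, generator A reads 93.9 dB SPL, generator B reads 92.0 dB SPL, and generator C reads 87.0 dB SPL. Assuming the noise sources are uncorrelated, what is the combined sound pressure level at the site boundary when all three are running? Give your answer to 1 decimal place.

96.6 dB SPL

Incoherent sources sum as intensities:
L_total = 10·log₁₀(10^(93.9/10) + 10^(92.0/10) + 10^(87.0/10)) = 10·log₁₀(4541000000) = 96.6 dB SPL.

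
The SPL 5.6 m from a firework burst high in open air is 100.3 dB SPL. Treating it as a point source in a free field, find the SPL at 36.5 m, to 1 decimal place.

Inverse-square spreading gives ΔL = −20·log₁₀(d₂/d₁).
ΔL = −20·log₁₀(36.5/5.6) = -16.28 dB, so L₂ = 100.3 + (-16.28) = 84.0 dB SPL.

84.0 dB SPL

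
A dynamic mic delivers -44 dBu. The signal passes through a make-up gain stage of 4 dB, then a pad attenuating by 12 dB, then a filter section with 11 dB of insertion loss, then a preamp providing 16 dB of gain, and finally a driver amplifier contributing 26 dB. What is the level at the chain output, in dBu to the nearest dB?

Cascaded gains and losses add directly in dB.
-44 + 4 − 12 − 11 + 16 + 26 = -21 dBu.

-21 dBu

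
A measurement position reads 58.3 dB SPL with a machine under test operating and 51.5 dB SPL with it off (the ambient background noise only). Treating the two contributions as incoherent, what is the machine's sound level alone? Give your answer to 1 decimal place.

57.3 dB SPL

Background correction is a power subtraction:
L_src = 10·log₁₀(10^(58.3/10) − 10^(51.5/10)) = 10·log₁₀(534800) = 57.3 dB SPL.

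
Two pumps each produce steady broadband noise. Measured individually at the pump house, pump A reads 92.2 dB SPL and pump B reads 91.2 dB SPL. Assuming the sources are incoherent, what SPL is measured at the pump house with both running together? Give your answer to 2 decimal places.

Add the sources as powers (linear), then convert back to dB:
L_total = 10·log₁₀(10^(92.2/10) + 10^(91.2/10)) = 10·log₁₀(2978000000) = 94.74 dB SPL.

94.74 dB SPL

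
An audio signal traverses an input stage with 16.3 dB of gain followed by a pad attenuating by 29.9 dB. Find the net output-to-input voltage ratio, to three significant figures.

0.209

Net gain = 16.3 + (−29.9) = -13.6 dB.
Voltage ratio = 10^(-13.6/20) = 0.209.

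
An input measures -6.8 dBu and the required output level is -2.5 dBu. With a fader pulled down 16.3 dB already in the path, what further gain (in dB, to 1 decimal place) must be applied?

20.6 dB

The required make-up gain is the shortfall in the dB sum.
G = -2.5 − (-6.8) + 16.3 = 20.6 dB.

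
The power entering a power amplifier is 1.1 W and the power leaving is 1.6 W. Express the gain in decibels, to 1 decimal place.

For a power ratio, dB = 10·log₁₀(P₂/P₁).
10·log₁₀(1.6/1.1) = 10·log₁₀(1.455) = 1.6 dB.

1.6 dB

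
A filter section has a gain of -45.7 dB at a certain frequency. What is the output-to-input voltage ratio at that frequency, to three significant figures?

0.00519

Voltage ratio = 10^(dB/20).
10^(-45.7/20) = 10^(-2.285) = 0.00519.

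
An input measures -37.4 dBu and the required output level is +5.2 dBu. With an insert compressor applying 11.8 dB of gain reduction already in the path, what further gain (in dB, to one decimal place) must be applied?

54.4 dB

The required make-up gain is the shortfall in the dB sum.
G = +5.2 − (-37.4) + 11.8 = 54.4 dB.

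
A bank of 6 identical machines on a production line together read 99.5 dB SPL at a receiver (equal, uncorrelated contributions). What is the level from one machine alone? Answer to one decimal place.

6 equal incoherent sources add 10·log₁₀(6) = 7.78 dB over one source.
L_one = 99.5 − 7.78 = 91.7 dB SPL.

91.7 dB SPL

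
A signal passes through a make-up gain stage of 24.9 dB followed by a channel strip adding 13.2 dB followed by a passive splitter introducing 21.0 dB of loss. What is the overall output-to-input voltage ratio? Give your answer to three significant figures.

7.16

Net gain = 24.9 + 13.2 + (−21.0) = 17.1 dB.
Voltage ratio = 10^(17.1/20) = 7.16.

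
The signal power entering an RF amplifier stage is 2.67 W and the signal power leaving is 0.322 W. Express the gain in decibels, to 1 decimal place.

-9.2 dB

Power is a power quantity, so gain = 10·log₁₀(P_out/P_in).
10·log₁₀(0.322/2.67) = 10·log₁₀(0.1206) = -9.2 dB.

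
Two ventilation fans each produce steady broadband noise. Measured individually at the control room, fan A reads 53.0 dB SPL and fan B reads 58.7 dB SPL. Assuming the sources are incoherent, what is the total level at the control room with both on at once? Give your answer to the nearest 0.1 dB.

Incoherent sources sum as intensities:
L_total = 10·log₁₀(10^(53.0/10) + 10^(58.7/10)) = 10·log₁₀(940800) = 59.7 dB SPL.

59.7 dB SPL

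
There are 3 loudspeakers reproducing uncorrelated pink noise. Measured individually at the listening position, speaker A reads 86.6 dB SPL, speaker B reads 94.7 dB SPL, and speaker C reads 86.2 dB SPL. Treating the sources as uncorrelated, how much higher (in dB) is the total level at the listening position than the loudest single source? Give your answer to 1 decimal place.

Uncorrelated sources add in intensity (power), not in dB.
L_total = 10·log₁₀(10^(86.6/10) + 10^(94.7/10) + 10^(86.2/10)) = 95.83 dB SPL.
Excess over the loudest (94.7 dB): 95.83 − 94.7 = 1.1 dB.

1.1 dB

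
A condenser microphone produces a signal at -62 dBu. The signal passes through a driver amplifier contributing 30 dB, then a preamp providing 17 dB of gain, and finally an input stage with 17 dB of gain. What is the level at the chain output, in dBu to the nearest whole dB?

+2 dBu

Cascaded gains and losses add directly in dB.
-62 + 30 + 17 + 17 = +2 dBu.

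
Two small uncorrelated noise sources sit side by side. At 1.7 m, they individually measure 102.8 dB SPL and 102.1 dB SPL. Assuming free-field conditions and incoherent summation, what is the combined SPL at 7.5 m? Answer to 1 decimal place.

Combined at 1.7 m: 10·log₁₀(10^(102.8/10)+10^(102.1/10)) = 105.47 dB SPL.
Then apply −20·log₁₀(7.5/1.7) = -12.89 dB → 92.6 dB SPL.

92.6 dB SPL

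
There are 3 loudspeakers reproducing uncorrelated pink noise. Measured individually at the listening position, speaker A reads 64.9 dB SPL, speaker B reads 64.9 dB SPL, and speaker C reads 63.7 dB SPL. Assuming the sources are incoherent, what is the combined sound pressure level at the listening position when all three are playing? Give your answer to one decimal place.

Add the sources as powers (linear), then convert back to dB:
L_total = 10·log₁₀(10^(64.9/10) + 10^(64.9/10) + 10^(63.7/10)) = 10·log₁₀(8525000) = 69.3 dB SPL.

69.3 dB SPL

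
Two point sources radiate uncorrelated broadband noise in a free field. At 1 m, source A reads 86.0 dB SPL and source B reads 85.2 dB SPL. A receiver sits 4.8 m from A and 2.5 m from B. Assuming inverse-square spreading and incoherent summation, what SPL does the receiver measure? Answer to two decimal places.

At the listener: L_A = 86.0 − 20·log₁₀(4.8) = 72.375 dB; L_B = 85.2 − 20·log₁₀(2.5) = 77.241 dB.
Combined: 10·log₁₀(10^(72.375/10)+10^(77.241/10)) = 78.47 dB SPL.

78.47 dB SPL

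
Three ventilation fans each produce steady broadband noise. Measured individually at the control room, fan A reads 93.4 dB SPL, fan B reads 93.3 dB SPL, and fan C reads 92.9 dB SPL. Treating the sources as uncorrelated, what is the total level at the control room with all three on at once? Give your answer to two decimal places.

Add the sources as powers (linear), then convert back to dB:
L_total = 10·log₁₀(10^(93.4/10) + 10^(93.3/10) + 10^(92.9/10)) = 10·log₁₀(6276000000) = 97.98 dB SPL.

97.98 dB SPL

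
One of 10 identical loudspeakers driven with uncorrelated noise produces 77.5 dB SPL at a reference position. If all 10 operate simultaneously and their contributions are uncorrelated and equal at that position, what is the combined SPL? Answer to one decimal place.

87.5 dB SPL

10 equal incoherent sources raise the level by 10·log₁₀(10) = 10.00 dB.
L_total = 77.5 + 10.00 = 87.5 dB SPL.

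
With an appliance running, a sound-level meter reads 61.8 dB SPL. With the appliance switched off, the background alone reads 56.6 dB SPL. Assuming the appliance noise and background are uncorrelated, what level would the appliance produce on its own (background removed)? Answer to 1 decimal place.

Remove the background by subtracting linear intensities:
L_src = 10·log₁₀(10^(61.8/10) − 10^(56.6/10)) = 10·log₁₀(1056000) = 60.2 dB SPL.

60.2 dB SPL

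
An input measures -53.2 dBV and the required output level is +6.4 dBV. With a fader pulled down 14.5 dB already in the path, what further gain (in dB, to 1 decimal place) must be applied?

The required make-up gain is the shortfall in the dB sum.
G = +6.4 − (-53.2) + 14.5 = 74.1 dB.

74.1 dB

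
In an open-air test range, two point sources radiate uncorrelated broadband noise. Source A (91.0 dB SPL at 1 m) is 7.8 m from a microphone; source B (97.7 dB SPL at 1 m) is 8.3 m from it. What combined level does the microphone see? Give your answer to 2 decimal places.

At the listener: L_A = 91.0 − 20·log₁₀(7.8) = 73.158 dB; L_B = 97.7 − 20·log₁₀(8.3) = 79.318 dB.
Combined: 10·log₁₀(10^(73.158/10)+10^(79.318/10)) = 80.26 dB SPL.

80.26 dB SPL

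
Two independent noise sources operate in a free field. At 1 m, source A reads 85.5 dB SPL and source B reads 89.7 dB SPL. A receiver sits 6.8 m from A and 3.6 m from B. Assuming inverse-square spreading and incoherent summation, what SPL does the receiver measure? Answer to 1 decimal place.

79.0 dB SPL

At the listener: L_A = 85.5 − 20·log₁₀(6.8) = 68.85 dB; L_B = 89.7 − 20·log₁₀(3.6) = 78.57 dB.
Combined: 10·log₁₀(10^(68.85/10)+10^(78.57/10)) = 79.0 dB SPL.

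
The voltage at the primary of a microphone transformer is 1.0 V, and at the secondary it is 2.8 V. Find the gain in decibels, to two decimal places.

8.94 dB

For a voltage ratio, dB = 20·log₁₀(V₂/V₁).
20·log₁₀(2.8/1.0) = 20·log₁₀(2.800) = 8.94 dB.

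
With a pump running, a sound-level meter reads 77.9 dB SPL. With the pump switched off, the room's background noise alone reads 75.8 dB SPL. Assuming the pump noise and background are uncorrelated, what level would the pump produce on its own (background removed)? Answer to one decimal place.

Subtract intensities: L_src = 10·log₁₀(10^(L_total/10) − 10^(L_bg/10)).
L_src = 10·log₁₀(10^(77.9/10) − 10^(75.8/10)) = 10·log₁₀(23640000) = 73.7 dB SPL.

73.7 dB SPL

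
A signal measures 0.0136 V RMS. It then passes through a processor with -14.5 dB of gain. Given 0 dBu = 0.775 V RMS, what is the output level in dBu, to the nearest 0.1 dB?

Input level: 20·log₁₀(0.0136/0.775) = -35.12 dBu.
Output: -35.12 − 14.5 = -49.6 dBu.

-49.6 dBu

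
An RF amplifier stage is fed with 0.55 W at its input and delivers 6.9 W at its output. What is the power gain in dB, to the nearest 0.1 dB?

For a power ratio, dB = 10·log₁₀(P₂/P₁).
10·log₁₀(6.9/0.55) = 10·log₁₀(12.55) = 11.0 dB.

11.0 dB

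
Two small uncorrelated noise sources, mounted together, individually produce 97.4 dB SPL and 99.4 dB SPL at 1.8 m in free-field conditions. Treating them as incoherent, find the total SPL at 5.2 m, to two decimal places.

Combined at 1.8 m: 10·log₁₀(10^(97.4/10)+10^(99.4/10)) = 101.524 dB SPL.
Then apply −20·log₁₀(5.2/1.8) = -9.215 dB → 92.31 dB SPL.

92.31 dB SPL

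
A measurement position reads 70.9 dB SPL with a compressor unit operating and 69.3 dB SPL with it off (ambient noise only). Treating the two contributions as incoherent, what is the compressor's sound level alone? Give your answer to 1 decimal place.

65.8 dB SPL

Subtract intensities: L_src = 10·log₁₀(10^(L_total/10) − 10^(L_bg/10)).
L_src = 10·log₁₀(10^(70.9/10) − 10^(69.3/10)) = 10·log₁₀(3791000) = 65.8 dB SPL.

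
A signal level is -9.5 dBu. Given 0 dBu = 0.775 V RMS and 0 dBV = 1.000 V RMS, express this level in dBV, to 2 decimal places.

-11.71 dBV

The offset between the scales is 20·log₁₀(0.775/1.000) = −2.214 dB.
So dBV = -9.5 − 2.214 = -11.71 dBV.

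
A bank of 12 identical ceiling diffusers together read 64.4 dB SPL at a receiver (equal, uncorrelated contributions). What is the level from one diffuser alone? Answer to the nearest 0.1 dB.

53.6 dB SPL

12 equal incoherent sources add 10·log₁₀(12) = 10.79 dB over one source.
L_one = 64.4 − 10.79 = 53.6 dB SPL.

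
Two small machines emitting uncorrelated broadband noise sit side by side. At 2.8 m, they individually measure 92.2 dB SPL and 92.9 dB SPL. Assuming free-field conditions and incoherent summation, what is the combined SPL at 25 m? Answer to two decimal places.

Combined at 2.8 m: 10·log₁₀(10^(92.2/10)+10^(92.9/10)) = 95.574 dB SPL.
Then apply −20·log₁₀(25/2.8) = -19.016 dB → 76.56 dB SPL.

76.56 dB SPL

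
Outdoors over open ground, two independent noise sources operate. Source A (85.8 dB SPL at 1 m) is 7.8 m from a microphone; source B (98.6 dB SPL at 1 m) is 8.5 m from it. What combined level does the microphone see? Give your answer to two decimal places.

80.27 dB SPL

At the listener: L_A = 85.8 − 20·log₁₀(7.8) = 67.958 dB; L_B = 98.6 − 20·log₁₀(8.5) = 80.012 dB.
Combined: 10·log₁₀(10^(67.958/10)+10^(80.012/10)) = 80.27 dB SPL.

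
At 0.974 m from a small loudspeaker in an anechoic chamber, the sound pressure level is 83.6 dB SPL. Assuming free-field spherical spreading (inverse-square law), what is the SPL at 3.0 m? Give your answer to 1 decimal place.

73.8 dB SPL

For a point source in a free field, ΔL = −20·log₁₀(d₂/d₁).
ΔL = −20·log₁₀(3.0/0.974) = -9.77 dB, so L₂ = 83.6 + (-9.77) = 73.8 dB SPL.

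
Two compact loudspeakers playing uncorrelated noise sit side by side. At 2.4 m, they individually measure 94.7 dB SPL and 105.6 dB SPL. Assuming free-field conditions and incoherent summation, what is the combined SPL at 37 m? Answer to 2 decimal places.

82.18 dB SPL

Combined at 2.4 m: 10·log₁₀(10^(94.7/10)+10^(105.6/10)) = 105.939 dB SPL.
Then apply −20·log₁₀(37/2.4) = -23.760 dB → 82.18 dB SPL.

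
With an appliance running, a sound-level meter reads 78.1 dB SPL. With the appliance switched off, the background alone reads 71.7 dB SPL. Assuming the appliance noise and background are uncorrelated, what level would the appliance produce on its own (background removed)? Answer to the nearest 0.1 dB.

Remove the background by subtracting linear intensities:
L_src = 10·log₁₀(10^(78.1/10) − 10^(71.7/10)) = 10·log₁₀(49770000) = 77.0 dB SPL.

77.0 dB SPL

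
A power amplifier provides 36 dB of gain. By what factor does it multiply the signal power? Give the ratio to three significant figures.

Power ratio = 10^(dB/10).
10^(36/10) = 10^(3.600) = 3980.

3980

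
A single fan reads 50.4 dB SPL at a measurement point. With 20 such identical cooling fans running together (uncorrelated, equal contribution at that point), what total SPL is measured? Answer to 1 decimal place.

20 equal incoherent sources raise the level by 10·log₁₀(20) = 13.01 dB.
L_total = 50.4 + 13.01 = 63.4 dB SPL.

63.4 dB SPL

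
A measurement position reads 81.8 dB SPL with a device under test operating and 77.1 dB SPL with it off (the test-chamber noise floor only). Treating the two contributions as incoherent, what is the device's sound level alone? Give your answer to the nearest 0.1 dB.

Remove the background by subtracting linear intensities:
L_src = 10·log₁₀(10^(81.8/10) − 10^(77.1/10)) = 10·log₁₀(100100000) = 80.0 dB SPL.

80.0 dB SPL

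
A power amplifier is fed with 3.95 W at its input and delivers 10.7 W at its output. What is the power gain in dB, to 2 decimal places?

Power ratio → dB uses the 10·log₁₀ form:
10·log₁₀(10.7/3.95) = 10·log₁₀(2.709) = 4.33 dB.

4.33 dB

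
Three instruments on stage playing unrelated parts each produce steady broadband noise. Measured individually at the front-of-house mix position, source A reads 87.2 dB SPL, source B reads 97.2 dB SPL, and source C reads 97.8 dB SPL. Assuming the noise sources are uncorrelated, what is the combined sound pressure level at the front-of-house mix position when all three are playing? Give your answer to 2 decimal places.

100.72 dB SPL

Add the sources as powers (linear), then convert back to dB:
L_total = 10·log₁₀(10^(87.2/10) + 10^(97.2/10) + 10^(97.8/10)) = 10·log₁₀(11798000000) = 100.72 dB SPL.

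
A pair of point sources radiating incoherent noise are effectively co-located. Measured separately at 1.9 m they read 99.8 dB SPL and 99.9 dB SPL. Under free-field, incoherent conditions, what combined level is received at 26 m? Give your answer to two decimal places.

Combined at 1.9 m: 10·log₁₀(10^(99.8/10)+10^(99.9/10)) = 102.861 dB SPL.
Then apply −20·log₁₀(26/1.9) = -22.724 dB → 80.14 dB SPL.

80.14 dB SPL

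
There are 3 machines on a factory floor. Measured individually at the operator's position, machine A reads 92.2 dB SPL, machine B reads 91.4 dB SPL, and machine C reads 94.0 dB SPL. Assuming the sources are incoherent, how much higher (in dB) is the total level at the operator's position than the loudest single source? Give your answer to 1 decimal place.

3.4 dB

Uncorrelated sources add in intensity (power), not in dB.
L_total = 10·log₁₀(10^(92.2/10) + 10^(91.4/10) + 10^(94.0/10)) = 97.44 dB SPL.
Excess over the loudest (94.0 dB): 97.44 − 94.0 = 3.4 dB.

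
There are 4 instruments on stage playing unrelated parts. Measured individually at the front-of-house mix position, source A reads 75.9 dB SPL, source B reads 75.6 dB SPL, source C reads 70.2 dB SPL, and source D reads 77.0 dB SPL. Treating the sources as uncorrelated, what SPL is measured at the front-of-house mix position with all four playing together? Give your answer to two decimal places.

Incoherent sources sum as intensities:
L_total = 10·log₁₀(10^(75.9/10) + 10^(75.6/10) + 10^(70.2/10) + 10^(77.0/10)) = 10·log₁₀(135800000) = 81.33 dB SPL.

81.33 dB SPL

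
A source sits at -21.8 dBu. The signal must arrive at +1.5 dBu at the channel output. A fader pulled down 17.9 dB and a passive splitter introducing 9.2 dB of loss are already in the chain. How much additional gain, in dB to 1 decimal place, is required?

The required make-up gain is the shortfall in the dB sum.
G = +1.5 − (-21.8) + 17.9 + 9.2 = 50.4 dB.

50.4 dB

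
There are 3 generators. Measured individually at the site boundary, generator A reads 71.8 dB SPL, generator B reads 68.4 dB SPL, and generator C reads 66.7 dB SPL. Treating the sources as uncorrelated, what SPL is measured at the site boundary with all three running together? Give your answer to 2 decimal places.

74.27 dB SPL

Add the sources as powers (linear), then convert back to dB:
L_total = 10·log₁₀(10^(71.8/10) + 10^(68.4/10) + 10^(66.7/10)) = 10·log₁₀(26730000) = 74.27 dB SPL.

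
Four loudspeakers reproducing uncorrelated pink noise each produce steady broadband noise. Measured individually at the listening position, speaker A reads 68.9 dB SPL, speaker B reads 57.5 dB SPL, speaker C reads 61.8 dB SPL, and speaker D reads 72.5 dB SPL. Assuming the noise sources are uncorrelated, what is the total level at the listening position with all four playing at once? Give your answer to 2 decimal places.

Incoherent sources sum as intensities:
L_total = 10·log₁₀(10^(68.9/10) + 10^(57.5/10) + 10^(61.8/10) + 10^(72.5/10)) = 10·log₁₀(27620000) = 74.41 dB SPL.

74.41 dB SPL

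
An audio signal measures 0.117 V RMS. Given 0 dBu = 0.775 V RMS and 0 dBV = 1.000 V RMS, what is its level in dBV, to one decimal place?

dBV = 20·log₁₀(V / 1.000 V).
20·log₁₀(0.117/1.000) = -18.6 dBV.

-18.6 dBV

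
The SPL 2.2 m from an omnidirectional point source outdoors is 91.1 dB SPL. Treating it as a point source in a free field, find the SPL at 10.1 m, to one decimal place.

77.9 dB SPL

For a point source in a free field, ΔL = −20·log₁₀(d₂/d₁).
ΔL = −20·log₁₀(10.1/2.2) = -13.24 dB, so L₂ = 91.1 + (-13.24) = 77.9 dB SPL.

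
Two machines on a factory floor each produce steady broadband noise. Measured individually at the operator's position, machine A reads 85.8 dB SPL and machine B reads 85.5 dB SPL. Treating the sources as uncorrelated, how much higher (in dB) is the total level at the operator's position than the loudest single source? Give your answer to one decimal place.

Incoherent sources sum as intensities:
L_total = 10·log₁₀(10^(85.8/10) + 10^(85.5/10)) = 88.66 dB SPL.
Excess over the loudest (85.8 dB): 88.66 − 85.8 = 2.9 dB.

2.9 dB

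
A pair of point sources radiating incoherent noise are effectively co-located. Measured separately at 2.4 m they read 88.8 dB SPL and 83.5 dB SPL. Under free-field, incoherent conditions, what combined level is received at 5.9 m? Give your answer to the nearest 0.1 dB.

82.1 dB SPL

Combined at 2.4 m: 10·log₁₀(10^(88.8/10)+10^(83.5/10)) = 89.92 dB SPL.
Then apply −20·log₁₀(5.9/2.4) = -7.81 dB → 82.1 dB SPL.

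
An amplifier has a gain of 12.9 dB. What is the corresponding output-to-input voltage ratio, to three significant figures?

Voltage ratio = 10^(dB/20).
10^(12.9/20) = 10^(0.6450) = 4.42.

4.42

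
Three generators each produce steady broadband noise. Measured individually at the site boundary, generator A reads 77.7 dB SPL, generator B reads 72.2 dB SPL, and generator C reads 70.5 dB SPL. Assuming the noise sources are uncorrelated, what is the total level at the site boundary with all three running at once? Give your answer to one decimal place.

Uncorrelated sources add in intensity (power), not in dB.
L_total = 10·log₁₀(10^(77.7/10) + 10^(72.2/10) + 10^(70.5/10)) = 10·log₁₀(86700000) = 79.4 dB SPL.

79.4 dB SPL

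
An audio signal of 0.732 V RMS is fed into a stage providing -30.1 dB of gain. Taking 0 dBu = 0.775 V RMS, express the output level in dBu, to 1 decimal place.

Input level: 20·log₁₀(0.732/0.775) = -0.50 dBu.
Output: -0.50 − 30.1 = -30.6 dBu.

-30.6 dBu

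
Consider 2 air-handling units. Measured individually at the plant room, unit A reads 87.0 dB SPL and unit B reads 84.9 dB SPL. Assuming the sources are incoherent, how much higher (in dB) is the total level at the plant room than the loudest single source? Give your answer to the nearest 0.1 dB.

2.1 dB

Uncorrelated sources add in intensity (power), not in dB.
L_total = 10·log₁₀(10^(87.0/10) + 10^(84.9/10)) = 89.09 dB SPL.
Excess over the loudest (87.0 dB): 89.09 − 87.0 = 2.1 dB.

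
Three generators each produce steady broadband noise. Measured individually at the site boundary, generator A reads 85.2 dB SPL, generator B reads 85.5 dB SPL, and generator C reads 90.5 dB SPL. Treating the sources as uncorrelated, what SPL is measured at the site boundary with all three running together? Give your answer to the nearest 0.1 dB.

Incoherent sources sum as intensities:
L_total = 10·log₁₀(10^(85.2/10) + 10^(85.5/10) + 10^(90.5/10)) = 10·log₁₀(1808000000) = 92.6 dB SPL.

92.6 dB SPL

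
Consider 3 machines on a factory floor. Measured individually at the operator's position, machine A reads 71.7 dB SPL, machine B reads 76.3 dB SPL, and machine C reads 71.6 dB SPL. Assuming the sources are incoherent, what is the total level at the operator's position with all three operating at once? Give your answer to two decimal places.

Incoherent sources sum as intensities:
L_total = 10·log₁₀(10^(71.7/10) + 10^(76.3/10) + 10^(71.6/10)) = 10·log₁₀(71900000) = 78.57 dB SPL.

78.57 dB SPL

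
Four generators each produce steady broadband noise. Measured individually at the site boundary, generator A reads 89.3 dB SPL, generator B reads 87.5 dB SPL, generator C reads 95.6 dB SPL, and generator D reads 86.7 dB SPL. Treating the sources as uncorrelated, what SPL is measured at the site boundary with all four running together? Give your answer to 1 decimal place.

97.4 dB SPL

Incoherent sources sum as intensities:
L_total = 10·log₁₀(10^(89.3/10) + 10^(87.5/10) + 10^(95.6/10) + 10^(86.7/10)) = 10·log₁₀(5512000000) = 97.4 dB SPL.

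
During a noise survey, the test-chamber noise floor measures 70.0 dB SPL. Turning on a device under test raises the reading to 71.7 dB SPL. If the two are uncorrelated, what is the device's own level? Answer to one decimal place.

Background correction is a power subtraction:
L_src = 10·log₁₀(10^(71.7/10) − 10^(70.0/10)) = 10·log₁₀(4791000) = 66.8 dB SPL.

66.8 dB SPL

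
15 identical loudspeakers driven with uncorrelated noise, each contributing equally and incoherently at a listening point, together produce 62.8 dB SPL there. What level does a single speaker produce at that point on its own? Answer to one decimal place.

15 equal incoherent sources add 10·log₁₀(15) = 11.76 dB over one source.
L_one = 62.8 − 11.76 = 51.0 dB SPL.

51.0 dB SPL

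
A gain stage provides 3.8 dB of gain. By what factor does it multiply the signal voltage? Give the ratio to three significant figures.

Voltage ratio = 10^(dB/20).
10^(3.8/20) = 10^(0.1900) = 1.55.

1.55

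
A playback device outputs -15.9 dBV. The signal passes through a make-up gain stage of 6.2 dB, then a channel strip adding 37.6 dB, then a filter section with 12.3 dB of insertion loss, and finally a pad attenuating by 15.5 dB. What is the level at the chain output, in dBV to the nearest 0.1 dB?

+0.1 dBV

Cascaded gains and losses add directly in dB.
-15.9 + 6.2 + 37.6 − 12.3 − 15.5 = +0.1 dBV.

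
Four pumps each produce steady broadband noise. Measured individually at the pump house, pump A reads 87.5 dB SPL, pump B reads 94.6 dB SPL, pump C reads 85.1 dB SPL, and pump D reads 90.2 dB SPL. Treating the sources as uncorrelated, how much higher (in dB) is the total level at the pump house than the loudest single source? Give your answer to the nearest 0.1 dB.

Add the sources as powers (linear), then convert back to dB:
L_total = 10·log₁₀(10^(87.5/10) + 10^(94.6/10) + 10^(85.1/10) + 10^(90.2/10)) = 96.83 dB SPL.
Excess over the loudest (94.6 dB): 96.83 − 94.6 = 2.2 dB.

2.2 dB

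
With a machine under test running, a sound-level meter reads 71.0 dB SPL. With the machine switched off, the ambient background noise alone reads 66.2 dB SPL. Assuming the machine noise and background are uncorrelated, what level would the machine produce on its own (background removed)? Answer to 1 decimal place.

69.3 dB SPL

Remove the background by subtracting linear intensities:
L_src = 10·log₁₀(10^(71.0/10) − 10^(66.2/10)) = 10·log₁₀(8421000) = 69.3 dB SPL.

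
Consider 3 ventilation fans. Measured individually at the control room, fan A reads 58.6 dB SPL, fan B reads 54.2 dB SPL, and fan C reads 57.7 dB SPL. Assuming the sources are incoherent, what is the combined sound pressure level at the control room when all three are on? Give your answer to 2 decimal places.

Incoherent sources sum as intensities:
L_total = 10·log₁₀(10^(58.6/10) + 10^(54.2/10) + 10^(57.7/10)) = 10·log₁₀(1576000) = 61.98 dB SPL.

61.98 dB SPL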